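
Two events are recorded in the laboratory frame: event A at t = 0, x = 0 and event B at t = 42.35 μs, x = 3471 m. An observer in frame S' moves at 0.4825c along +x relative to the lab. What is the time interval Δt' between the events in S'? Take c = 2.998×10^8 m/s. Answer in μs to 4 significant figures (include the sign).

γ = 1/√(1 − 0.4825²) = 1.14169
Δt' = γ(Δt − vΔx/c²) = 1.14169 × (42.35 μs − 0.4825×3471 m / (2.998×10^8 m/s))
= 1.14169 × (36.7638 μs) = 41.97 μs

Δt' ≈ 41.97 μs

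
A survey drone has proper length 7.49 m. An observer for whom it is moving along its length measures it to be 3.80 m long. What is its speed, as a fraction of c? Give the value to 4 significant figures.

β ≈ 0.8617

γ = L₀/L = 7.49/3.80 = 1.97105
β = √(1 − 1/γ²) = 0.8617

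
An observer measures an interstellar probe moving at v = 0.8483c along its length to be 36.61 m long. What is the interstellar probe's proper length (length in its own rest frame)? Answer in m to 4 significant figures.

γ = 1/√(1 − 0.8483²) = 1.88852
L₀ = γL = 1.88852 × 36.61 = 69.14 m

L₀ ≈ 69.14 m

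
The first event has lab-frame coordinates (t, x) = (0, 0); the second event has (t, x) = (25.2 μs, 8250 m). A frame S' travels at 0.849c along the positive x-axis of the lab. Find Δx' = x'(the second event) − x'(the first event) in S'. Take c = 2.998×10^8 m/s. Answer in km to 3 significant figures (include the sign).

γ = 1/√(1 − 0.849²) = 1.8925
Δx' = γ(Δx − vΔt) = 1.8925 × (8250 m − 0.849×(2.998×10^8 m/s)×25.2×10^-6 s)
= 1.8925 × (1835.8 m) = 3.47 km

Δx' ≈ 3.47 km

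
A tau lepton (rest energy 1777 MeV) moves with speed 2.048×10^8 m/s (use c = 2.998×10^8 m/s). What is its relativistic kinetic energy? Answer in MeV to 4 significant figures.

β = v/c = 2.048×10^8 / 2.998×10^8 = 0.683122
γ = 1/√(1 − 0.683122²) = 1.36929
K = (γ − 1)m₀c² = (1.36929 − 1) × 1777 MeV = 0.369292 × 1777 MeV = 656.2 MeV

K ≈ 656.2 MeV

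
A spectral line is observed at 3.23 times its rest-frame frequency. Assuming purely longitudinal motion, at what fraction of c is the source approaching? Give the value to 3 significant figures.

β ≈ 0.825

f_obs/f_src = √((1+β)/(1−β)) = 3.23  ⇒  (1+β)/(1−β) = 10.433
β = |1 − D²|/(1 + D²) = |1 − 10.433|/(1 + 10.433) = 0.825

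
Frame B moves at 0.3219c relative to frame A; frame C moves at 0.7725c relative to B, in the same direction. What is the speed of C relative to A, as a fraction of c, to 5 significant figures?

u ≈ 0.87645c

Compose boost 2: (0.7725 + 0.3219)/(1 + 0.7725×0.3219) = 1.0944/1.248668 = 0.87645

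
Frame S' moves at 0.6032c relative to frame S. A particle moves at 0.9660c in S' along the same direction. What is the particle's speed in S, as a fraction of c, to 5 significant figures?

Relativistic velocity addition: u = (u' + v)/(1 + u'v/c²)
= (0.9660 + 0.6032)/(1 + 0.9660×0.6032) = 1.5692/1.582691 = 0.99148

u ≈ 0.99148c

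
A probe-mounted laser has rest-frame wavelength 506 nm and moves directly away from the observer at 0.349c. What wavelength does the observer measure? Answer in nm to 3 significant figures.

λ_obs ≈ 728 nm

Relativistic Doppler: λ_obs = λ_src √((1+β)/(1−β))
= 506 × √(1.3490/0.65100) = 506 × 1.4395 = 728 nm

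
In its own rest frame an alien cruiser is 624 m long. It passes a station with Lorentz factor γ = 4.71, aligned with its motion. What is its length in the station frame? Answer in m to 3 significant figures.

L ≈ 132 m

γ = 4.71 (given)
Length contraction: L = L₀/γ = 624/4.71 = 132 m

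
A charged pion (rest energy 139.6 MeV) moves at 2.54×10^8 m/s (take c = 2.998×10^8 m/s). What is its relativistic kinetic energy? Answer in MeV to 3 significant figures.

K ≈ 123 MeV

β = v/c = 2.54×10^8 / 2.998×10^8 = 0.84723
γ = 1/√(1 − 0.84723²) = 1.8824
K = (γ − 1)m₀c² = (1.8824 − 1) × 139.6 MeV = 0.88245 × 139.6 MeV = 123 MeV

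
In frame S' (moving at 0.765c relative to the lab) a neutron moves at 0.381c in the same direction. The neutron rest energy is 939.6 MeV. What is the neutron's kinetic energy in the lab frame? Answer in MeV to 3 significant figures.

K ≈ 1100 MeV

u_lab = (0.381 + 0.765)/(1 + 0.381×0.765) = 0.887364
γ = 1/√(1 − 0.887364²) = 2.1689
K = (γ − 1)m₀c² = (2.1689 − 1) × 939.6 = 1.1689 × 939.6 = 1100 MeV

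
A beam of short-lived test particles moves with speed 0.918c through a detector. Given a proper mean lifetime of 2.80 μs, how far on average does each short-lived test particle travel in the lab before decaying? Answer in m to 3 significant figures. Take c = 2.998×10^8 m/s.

γ = 1/√(1 − 0.918²) = 2.5216
Dilated lifetime: Δt = γτ₀ = 2.5216 × 2.80 μs = 7.0604 μs
d = vΔt = 0.918c × 7.0604 μs = 2.7522×10^8 m/s × 7.0604×10^-6 s = 1940 m

d ≈ 1940 m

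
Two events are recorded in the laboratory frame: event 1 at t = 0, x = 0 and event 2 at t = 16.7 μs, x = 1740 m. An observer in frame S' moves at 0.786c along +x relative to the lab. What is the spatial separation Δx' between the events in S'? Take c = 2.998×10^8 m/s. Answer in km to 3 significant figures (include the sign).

γ = 1/√(1 − 0.786²) = 1.6175
Δx' = γ(Δx − vΔt) = 1.6175 × (1740 m − 0.786×(2.998×10^8 m/s)×16.7×10^-6 s)
= 1.6175 × (-2195.2 m) = -3.55 km

Δx' ≈ -3.55 km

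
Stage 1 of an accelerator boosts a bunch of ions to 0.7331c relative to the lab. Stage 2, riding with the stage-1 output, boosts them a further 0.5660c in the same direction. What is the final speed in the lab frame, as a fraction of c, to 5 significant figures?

Compose boost 2: (0.5660 + 0.7331)/(1 + 0.5660×0.7331) = 1.2991/1.414935 = 0.91813

u ≈ 0.91813c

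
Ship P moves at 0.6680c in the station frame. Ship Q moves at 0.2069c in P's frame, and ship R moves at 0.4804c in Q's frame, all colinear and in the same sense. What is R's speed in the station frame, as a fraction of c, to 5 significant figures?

Compose boost 2: (0.2069 + 0.6680)/(1 + 0.2069×0.6680) = 0.87490/1.138209 = 0.7686636
Compose boost 3: (0.4804 + 0.7686636)/(1 + 0.4804×0.7686636) = 1.249064/1.369266 = 0.91221

u ≈ 0.91221c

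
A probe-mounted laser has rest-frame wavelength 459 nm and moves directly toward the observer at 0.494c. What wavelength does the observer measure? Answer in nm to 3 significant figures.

Relativistic Doppler: λ_obs = λ_src √((1−β)/(1+β))
= 459 × √(0.50600/1.4940) = 459 × 0.58197 = 267 nm

λ_obs ≈ 267 nm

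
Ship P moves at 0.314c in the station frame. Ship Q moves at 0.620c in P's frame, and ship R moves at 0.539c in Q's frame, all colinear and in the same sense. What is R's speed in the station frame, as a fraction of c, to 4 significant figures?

u ≈ 0.9292c

Compose boost 2: (0.620 + 0.314)/(1 + 0.620×0.314) = 0.9340/1.19468 = 0.781799
Compose boost 3: (0.539 + 0.781799)/(1 + 0.539×0.781799) = 1.32080/1.42139 = 0.9292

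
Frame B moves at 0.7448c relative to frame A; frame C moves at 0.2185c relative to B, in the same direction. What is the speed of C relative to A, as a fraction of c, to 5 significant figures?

u ≈ 0.82847c

Compose boost 2: (0.2185 + 0.7448)/(1 + 0.2185×0.7448) = 0.96330/1.162739 = 0.82847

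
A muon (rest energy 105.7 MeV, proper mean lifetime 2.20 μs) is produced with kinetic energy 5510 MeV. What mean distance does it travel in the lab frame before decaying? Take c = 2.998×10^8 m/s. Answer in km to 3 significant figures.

γ = 1 + K/(m₀c²) = 1 + 5510/105.7 = 53.129
β = √(1 − 1/γ²) = 0.99982
Dilated lifetime: γτ₀ = 53.129 × 2.20 μs = 116.88 μs
d = βc·γτ₀ = 0.99982 × (2.998×10^8 m/s) × 0.00011688 s = 35.0 km

d ≈ 35.0 km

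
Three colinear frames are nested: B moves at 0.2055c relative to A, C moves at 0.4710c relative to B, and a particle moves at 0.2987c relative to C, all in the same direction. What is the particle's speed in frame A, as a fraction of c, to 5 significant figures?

u ≈ 0.77307c

Compose boost 2: (0.4710 + 0.2055)/(1 + 0.4710×0.2055) = 0.67650/1.096791 = 0.6167997
Compose boost 3: (0.2987 + 0.6167997)/(1 + 0.2987×0.6167997) = 0.9154997/1.184238 = 0.77307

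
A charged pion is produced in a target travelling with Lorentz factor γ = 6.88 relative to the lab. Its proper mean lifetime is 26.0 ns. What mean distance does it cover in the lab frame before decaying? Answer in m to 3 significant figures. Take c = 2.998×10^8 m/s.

β = √(1 − 1/γ²) = √(1 − 1/6.88²) = 0.98938
Dilated lifetime: Δt = γτ₀ = 6.88 × 26.0 ns = 178.88 ns
d = vΔt = 0.98938c × 178.88 ns = 2.9662×10^8 m/s × 1.7888×10^-7 s = 53.1 m

d ≈ 53.1 m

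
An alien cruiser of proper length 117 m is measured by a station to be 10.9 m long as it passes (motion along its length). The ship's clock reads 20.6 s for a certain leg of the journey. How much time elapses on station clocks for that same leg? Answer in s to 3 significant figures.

Length contraction ⇒ γ = L₀/L = 117/10.9 = 10.734
Time dilation: Δt = γτ₀ = 10.734 × 20.6 s = 221 s

Δt ≈ 221 s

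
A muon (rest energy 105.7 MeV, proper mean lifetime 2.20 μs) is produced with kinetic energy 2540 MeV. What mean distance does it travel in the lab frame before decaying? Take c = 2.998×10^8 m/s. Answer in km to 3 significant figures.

d ≈ 16.5 km

γ = 1 + K/(m₀c²) = 1 + 2540/105.7 = 25.030
β = √(1 − 1/γ²) = 0.99920
Dilated lifetime: γτ₀ = 25.030 × 2.20 μs = 55.067 μs
d = βc·γτ₀ = 0.99920 × (2.998×10^8 m/s) × 5.5067×10^-5 s = 16.5 km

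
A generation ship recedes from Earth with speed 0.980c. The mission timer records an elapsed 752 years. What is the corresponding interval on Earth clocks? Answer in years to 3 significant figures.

γ = 1/√(1 − 0.980²) = 5.0252
Time dilation: Δt = γτ₀ = 5.0252 × 752 years = 3780 years

Δt ≈ 3780 years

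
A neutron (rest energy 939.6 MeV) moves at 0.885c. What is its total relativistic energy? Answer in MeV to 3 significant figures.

γ = 1/√(1 − 0.885²) = 2.1478
E = γm₀c² = 2.1478 × 939.6 MeV = 2020 MeV

E ≈ 2020 MeV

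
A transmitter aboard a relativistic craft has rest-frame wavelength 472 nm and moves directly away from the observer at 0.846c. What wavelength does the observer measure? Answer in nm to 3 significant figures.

λ_obs ≈ 1630 nm

Relativistic Doppler: λ_obs = λ_src √((1+β)/(1−β))
= 472 × √(1.8460/0.15400) = 472 × 3.4622 = 1630 nm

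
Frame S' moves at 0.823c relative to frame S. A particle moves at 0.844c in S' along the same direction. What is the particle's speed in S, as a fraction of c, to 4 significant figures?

Relativistic velocity addition: u = (u' + v)/(1 + u'v/c²)
= (0.844 + 0.823)/(1 + 0.844×0.823) = 1.667/1.69461 = 0.9837

u ≈ 0.9837c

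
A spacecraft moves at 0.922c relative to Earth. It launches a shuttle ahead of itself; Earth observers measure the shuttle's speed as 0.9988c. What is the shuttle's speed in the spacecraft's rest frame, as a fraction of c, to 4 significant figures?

Inverse velocity addition: u' = (u − v)/(1 − uv/c²)
= (0.9988 − 0.922)/(1 − 0.9988×0.922) = 0.07680/0.0791064 = 0.9708

u' ≈ 0.9708c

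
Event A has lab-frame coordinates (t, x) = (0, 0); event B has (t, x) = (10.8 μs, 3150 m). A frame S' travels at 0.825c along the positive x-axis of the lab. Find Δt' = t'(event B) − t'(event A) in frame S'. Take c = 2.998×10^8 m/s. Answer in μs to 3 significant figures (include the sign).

γ = 1/√(1 − 0.825²) = 1.7695
Δt' = γ(Δt − vΔx/c²) = 1.7695 × (10.8 μs − 0.825×3150 m / (2.998×10^8 m/s))
= 1.7695 × (2.1317 μs) = 3.77 μs

Δt' ≈ 3.77 μs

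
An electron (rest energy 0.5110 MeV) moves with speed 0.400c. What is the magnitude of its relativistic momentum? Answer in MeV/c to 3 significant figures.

p ≈ 0.223 MeV/c

γ = 1/√(1 − 0.400²) = 1.0911
p = γβm₀c = 1.0911 × 0.400 × 0.5110 MeV/c = 0.223 MeV/c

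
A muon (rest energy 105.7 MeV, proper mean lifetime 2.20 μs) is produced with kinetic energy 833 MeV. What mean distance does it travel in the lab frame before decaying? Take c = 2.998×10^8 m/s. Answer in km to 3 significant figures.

d ≈ 5.82 km

γ = 1 + K/(m₀c²) = 1 + 833/105.7 = 8.8808
β = √(1 − 1/γ²) = 0.99364
Dilated lifetime: γτ₀ = 8.8808 × 2.20 μs = 19.538 μs
d = βc·γτ₀ = 0.99364 × (2.998×10^8 m/s) × 1.9538×10^-5 s = 5.82 km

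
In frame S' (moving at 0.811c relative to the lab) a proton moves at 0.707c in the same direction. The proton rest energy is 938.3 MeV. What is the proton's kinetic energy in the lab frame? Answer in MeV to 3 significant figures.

K ≈ 2630 MeV

u_lab = (0.707 + 0.811)/(1 + 0.707×0.811) = 0.964804
γ = 1/√(1 − 0.964804²) = 3.8027
K = (γ − 1)m₀c² = (3.8027 − 1) × 938.3 = 2.8027 × 938.3 = 2630 MeV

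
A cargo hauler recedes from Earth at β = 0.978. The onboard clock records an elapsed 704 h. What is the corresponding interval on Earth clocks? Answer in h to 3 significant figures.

Δt ≈ 3370 h

γ = 1/√(1 − 0.978²) = 4.7938
Time dilation: Δt = γτ₀ = 4.7938 × 704 h = 3370 h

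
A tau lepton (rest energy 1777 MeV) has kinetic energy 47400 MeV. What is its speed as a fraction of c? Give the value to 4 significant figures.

β ≈ 0.9993

γ = 1 + K/(m₀c²) = 1 + 47400/1777 = 27.6742
β = √(1 − 1/γ²) = 0.9993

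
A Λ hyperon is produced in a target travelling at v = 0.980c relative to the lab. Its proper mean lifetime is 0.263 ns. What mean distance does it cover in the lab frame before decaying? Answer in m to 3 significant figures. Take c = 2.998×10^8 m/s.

d ≈ 0.388 m

γ = 1/√(1 − 0.980²) = 5.0252
Dilated lifetime: Δt = γτ₀ = 5.0252 × 0.263 ns = 1.3216 ns
d = vΔt = 0.980c × 1.3216 ns = 2.9380×10^8 m/s × 1.3216×10^-9 s = 0.388 m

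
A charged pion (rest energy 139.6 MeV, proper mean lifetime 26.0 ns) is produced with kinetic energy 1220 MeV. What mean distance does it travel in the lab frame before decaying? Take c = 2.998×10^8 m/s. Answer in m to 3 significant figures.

γ = 1 + K/(m₀c²) = 1 + 1220/139.6 = 9.7393
β = √(1 − 1/γ²) = 0.99471
Dilated lifetime: γτ₀ = 9.7393 × 26.0 ns = 253.22 ns
d = βc·γτ₀ = 0.99471 × (2.998×10^8 m/s) × 2.5322×10^-7 s = 75.5 m

d ≈ 75.5 m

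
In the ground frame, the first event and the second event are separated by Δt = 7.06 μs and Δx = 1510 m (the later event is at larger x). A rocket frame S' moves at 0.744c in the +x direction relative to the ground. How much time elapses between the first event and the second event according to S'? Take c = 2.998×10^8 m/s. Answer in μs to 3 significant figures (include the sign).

γ = 1/√(1 − 0.744²) = 1.4966
Δt' = γ(Δt − vΔx/c²) = 1.4966 × (7.06 μs − 0.744×1510 m / (2.998×10^8 m/s))
= 1.4966 × (3.3127 μs) = 4.96 μs

Δt' ≈ 4.96 μs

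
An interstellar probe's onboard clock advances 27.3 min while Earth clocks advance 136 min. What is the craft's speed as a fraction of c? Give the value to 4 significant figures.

β ≈ 0.9796

γ = Δt/τ₀ = 136/27.3 = 4.98168
β = √(1 − 1/γ²) = √(1 − 1/4.98168²) = 0.9796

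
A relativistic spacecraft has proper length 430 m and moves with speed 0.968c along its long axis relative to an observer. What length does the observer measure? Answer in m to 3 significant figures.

L ≈ 108 m

γ = 1/√(1 − 0.968²) = 3.9849
Length contraction: L = L₀/γ = 430/3.9849 = 108 m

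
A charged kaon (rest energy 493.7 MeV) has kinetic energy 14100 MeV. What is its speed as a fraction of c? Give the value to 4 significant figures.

β ≈ 0.9994

γ = 1 + K/(m₀c²) = 1 + 14100/493.7 = 29.5599
β = √(1 − 1/γ²) = 0.9994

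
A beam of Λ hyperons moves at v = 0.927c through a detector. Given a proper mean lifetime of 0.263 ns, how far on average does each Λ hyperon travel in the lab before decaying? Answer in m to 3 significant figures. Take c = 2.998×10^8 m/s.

γ = 1/√(1 − 0.927²) = 2.6662
Dilated lifetime: Δt = γτ₀ = 2.6662 × 0.263 ns = 0.70122 ns
d = vΔt = 0.927c × 0.70122 ns = 2.7791×10^8 m/s × 7.0122×10^-10 s = 0.195 m

d ≈ 0.195 m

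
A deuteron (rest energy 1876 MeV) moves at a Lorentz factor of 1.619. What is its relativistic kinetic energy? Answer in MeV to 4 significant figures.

γ = 1.619 (given)
K = (γ − 1)m₀c² = (1.619 − 1) × 1876 MeV = 0.619000 × 1876 MeV = 1161 MeV

K ≈ 1161 MeV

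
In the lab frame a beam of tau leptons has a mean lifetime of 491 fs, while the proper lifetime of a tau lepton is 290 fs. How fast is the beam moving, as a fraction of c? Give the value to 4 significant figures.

γ = Δt/τ₀ = 491/290 = 1.69310
β = √(1 − 1/γ²) = √(1 − 1/1.69310²) = 0.8069

β ≈ 0.8069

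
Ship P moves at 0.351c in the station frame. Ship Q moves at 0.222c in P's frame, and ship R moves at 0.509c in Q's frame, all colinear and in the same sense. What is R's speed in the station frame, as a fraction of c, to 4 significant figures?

u ≈ 0.8190c

Compose boost 2: (0.222 + 0.351)/(1 + 0.222×0.351) = 0.5730/1.07792 = 0.531578
Compose boost 3: (0.509 + 0.531578)/(1 + 0.509×0.531578) = 1.04058/1.27057 = 0.8190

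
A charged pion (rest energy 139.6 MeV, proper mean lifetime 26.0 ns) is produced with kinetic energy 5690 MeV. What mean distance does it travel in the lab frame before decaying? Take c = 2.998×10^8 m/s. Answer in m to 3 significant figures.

γ = 1 + K/(m₀c²) = 1 + 5690/139.6 = 41.759
β = √(1 − 1/γ²) = 0.99971
Dilated lifetime: γτ₀ = 41.759 × 26.0 ns = 1085.7 ns
d = βc·γτ₀ = 0.99971 × (2.998×10^8 m/s) × 1.0857×10^-6 s = 325 m

d ≈ 325 m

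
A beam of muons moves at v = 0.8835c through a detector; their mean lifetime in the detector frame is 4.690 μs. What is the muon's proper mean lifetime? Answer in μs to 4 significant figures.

γ = 1/√(1 − 0.8835²) = 2.13479
Proper time: τ₀ = Δt/γ = 4.690/2.13479 = 2.197 μs

τ₀ ≈ 2.197 μs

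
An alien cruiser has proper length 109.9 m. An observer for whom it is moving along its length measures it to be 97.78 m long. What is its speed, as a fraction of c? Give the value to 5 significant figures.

β ≈ 0.45651

γ = L₀/L = 109.9/97.78 = 1.123952
β = √(1 − 1/γ²) = 0.45651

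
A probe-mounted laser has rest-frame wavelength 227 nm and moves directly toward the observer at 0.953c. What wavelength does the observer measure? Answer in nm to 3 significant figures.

Relativistic Doppler: λ_obs = λ_src √((1−β)/(1+β))
= 227 × √(0.047000/1.9530) = 227 × 0.15513 = 35.2 nm

λ_obs ≈ 35.2 nm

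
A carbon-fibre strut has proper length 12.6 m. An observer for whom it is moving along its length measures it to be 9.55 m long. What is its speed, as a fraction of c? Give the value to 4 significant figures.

β ≈ 0.6523

γ = L₀/L = 12.6/9.55 = 1.31937
β = √(1 − 1/γ²) = 0.6523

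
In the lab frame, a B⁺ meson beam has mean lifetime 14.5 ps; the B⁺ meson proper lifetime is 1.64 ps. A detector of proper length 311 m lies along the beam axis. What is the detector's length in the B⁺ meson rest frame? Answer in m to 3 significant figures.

L ≈ 35.2 m

Time dilation ⇒ γ = Δt/τ₀ = 14.5/1.64 = 8.8415
Length contraction: L = L₀/γ = 311/8.8415 = 35.2 m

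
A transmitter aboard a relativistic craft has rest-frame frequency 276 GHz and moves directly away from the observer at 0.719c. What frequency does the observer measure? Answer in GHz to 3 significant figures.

f_obs ≈ 112 GHz

Relativistic Doppler: f_obs = f_src √((1−β)/(1+β))
= 276 × √(0.28100/1.7190) = 276 × 0.40431 = 112 GHz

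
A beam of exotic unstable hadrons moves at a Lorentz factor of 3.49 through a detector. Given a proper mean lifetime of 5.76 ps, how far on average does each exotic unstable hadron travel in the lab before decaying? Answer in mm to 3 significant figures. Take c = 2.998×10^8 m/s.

β = √(1 − 1/γ²) = √(1 − 1/3.49²) = 0.95807
Dilated lifetime: Δt = γτ₀ = 3.49 × 5.76 ps = 20.102 ps
d = vΔt = 0.95807c × 20.102 ps = 2.8723×10^8 m/s × 2.0102×10^-11 s = 5.77 mm

d ≈ 5.77 mm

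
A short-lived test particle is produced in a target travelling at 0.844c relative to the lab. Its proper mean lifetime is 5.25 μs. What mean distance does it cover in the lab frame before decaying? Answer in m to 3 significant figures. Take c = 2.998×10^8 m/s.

d ≈ 2480 m

γ = 1/√(1 − 0.844²) = 1.8645
Dilated lifetime: Δt = γτ₀ = 1.8645 × 5.25 μs = 9.7885 μs
d = vΔt = 0.844c × 9.7885 μs = 2.5303×10^8 m/s × 9.7885×10^-6 s = 2480 m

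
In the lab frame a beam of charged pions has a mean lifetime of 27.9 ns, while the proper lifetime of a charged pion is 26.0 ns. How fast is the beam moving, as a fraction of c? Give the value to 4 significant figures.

γ = Δt/τ₀ = 27.9/26.0 = 1.07308
β = √(1 − 1/γ²) = √(1 − 1/1.07308²) = 0.3627

β ≈ 0.3627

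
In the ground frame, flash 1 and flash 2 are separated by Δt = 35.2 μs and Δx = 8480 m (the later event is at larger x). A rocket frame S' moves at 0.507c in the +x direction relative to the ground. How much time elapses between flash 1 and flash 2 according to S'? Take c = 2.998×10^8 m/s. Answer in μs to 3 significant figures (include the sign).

γ = 1/√(1 − 0.507²) = 1.1602
Δt' = γ(Δt − vΔx/c²) = 1.1602 × (35.2 μs − 0.507×8480 m / (2.998×10^8 m/s))
= 1.1602 × (20.859 μs) = 24.2 μs

Δt' ≈ 24.2 μs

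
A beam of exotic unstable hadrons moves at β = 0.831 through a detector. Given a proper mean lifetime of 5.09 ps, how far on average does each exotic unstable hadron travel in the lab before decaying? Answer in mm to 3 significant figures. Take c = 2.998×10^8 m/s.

γ = 1/√(1 − 0.831²) = 1.7977
Dilated lifetime: Δt = γτ₀ = 1.7977 × 5.09 ps = 9.1502 ps
d = vΔt = 0.831c × 9.1502 ps = 2.4913×10^8 m/s × 9.1502×10^-12 s = 2.28 mm

d ≈ 2.28 mm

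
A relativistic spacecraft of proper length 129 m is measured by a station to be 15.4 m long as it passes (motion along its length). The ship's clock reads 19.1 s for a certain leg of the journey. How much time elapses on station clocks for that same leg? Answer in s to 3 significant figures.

Δt ≈ 160 s

Length contraction ⇒ γ = L₀/L = 129/15.4 = 8.3766
Time dilation: Δt = γτ₀ = 8.3766 × 19.1 s = 160 s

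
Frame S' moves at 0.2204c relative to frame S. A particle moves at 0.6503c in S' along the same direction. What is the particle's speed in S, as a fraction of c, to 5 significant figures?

u ≈ 0.76155c

Relativistic velocity addition: u = (u' + v)/(1 + u'v/c²)
= (0.6503 + 0.2204)/(1 + 0.6503×0.2204) = 0.87070/1.143326 = 0.76155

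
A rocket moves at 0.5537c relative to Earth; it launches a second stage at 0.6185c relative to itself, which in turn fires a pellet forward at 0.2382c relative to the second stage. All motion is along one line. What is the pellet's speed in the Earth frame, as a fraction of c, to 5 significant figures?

u ≈ 0.92002c

Compose boost 2: (0.6185 + 0.5537)/(1 + 0.6185×0.5537) = 1.1722/1.342463 = 0.8731709
Compose boost 3: (0.2382 + 0.8731709)/(1 + 0.2382×0.8731709) = 1.111371/1.207989 = 0.92002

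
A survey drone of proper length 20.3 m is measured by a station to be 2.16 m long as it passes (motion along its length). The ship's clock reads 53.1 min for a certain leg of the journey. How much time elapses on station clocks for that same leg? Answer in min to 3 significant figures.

Length contraction ⇒ γ = L₀/L = 20.3/2.16 = 9.3981
Time dilation: Δt = γτ₀ = 9.3981 × 53.1 min = 499 min

Δt ≈ 499 min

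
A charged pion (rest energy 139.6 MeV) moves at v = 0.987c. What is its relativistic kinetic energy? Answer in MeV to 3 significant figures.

γ = 1/√(1 − 0.987²) = 6.2220
K = (γ − 1)m₀c² = (6.2220 − 1) × 139.6 MeV = 5.2220 × 139.6 MeV = 729 MeV

K ≈ 729 MeV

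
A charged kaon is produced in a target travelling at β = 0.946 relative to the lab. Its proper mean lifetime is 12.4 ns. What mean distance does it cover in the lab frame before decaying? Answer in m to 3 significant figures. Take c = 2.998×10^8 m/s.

γ = 1/√(1 − 0.946²) = 3.0848
Dilated lifetime: Δt = γτ₀ = 3.0848 × 12.4 ns = 38.252 ns
d = vΔt = 0.946c × 38.252 ns = 2.8361×10^8 m/s × 3.8252×10^-8 s = 10.8 m

d ≈ 10.8 m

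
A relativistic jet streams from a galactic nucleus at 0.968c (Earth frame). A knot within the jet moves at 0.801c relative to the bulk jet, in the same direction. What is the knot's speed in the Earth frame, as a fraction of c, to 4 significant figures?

Relativistic velocity addition: u = (u' + v)/(1 + u'v/c²)
= (0.801 + 0.968)/(1 + 0.801×0.968) = 1.769/1.77537 = 0.9964

u ≈ 0.9964c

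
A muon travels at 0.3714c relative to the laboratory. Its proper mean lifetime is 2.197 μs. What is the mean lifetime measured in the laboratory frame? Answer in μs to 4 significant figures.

Δt ≈ 2.366 μs

γ = 1/√(1 − 0.3714²) = 1.07704
Time dilation: Δt = γτ₀ = 1.07704 × 2.197 μs = 2.366 μs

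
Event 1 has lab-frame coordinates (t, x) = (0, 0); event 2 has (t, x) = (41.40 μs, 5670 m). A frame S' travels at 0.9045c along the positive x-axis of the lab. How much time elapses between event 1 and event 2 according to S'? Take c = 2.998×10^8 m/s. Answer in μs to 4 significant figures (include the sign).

Δt' ≈ 56.96 μs

γ = 1/√(1 − 0.9045²) = 2.34481
Δt' = γ(Δt − vΔx/c²) = 2.34481 × (41.40 μs − 0.9045×5670 m / (2.998×10^8 m/s))
= 2.34481 × (24.2935 μs) = 56.96 μs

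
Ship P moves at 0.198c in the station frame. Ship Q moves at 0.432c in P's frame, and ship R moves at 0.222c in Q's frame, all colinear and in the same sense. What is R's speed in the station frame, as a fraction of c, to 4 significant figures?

Compose boost 2: (0.432 + 0.198)/(1 + 0.432×0.198) = 0.6300/1.08554 = 0.580358
Compose boost 3: (0.222 + 0.580358)/(1 + 0.222×0.580358) = 0.802358/1.12884 = 0.7108

u ≈ 0.7108c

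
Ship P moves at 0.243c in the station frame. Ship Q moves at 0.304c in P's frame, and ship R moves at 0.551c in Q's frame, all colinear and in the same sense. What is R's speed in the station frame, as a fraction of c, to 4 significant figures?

u ≈ 0.8280c

Compose boost 2: (0.304 + 0.243)/(1 + 0.304×0.243) = 0.5470/1.07387 = 0.509372
Compose boost 3: (0.551 + 0.509372)/(1 + 0.551×0.509372) = 1.06037/1.28066 = 0.8280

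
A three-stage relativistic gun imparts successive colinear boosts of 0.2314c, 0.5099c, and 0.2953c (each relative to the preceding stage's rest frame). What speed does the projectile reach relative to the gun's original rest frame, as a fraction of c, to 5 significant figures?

u ≈ 0.80144c

Compose boost 2: (0.5099 + 0.2314)/(1 + 0.5099×0.2314) = 0.74130/1.117991 = 0.6630645
Compose boost 3: (0.2953 + 0.6630645)/(1 + 0.2953×0.6630645) = 0.9583645/1.195803 = 0.80144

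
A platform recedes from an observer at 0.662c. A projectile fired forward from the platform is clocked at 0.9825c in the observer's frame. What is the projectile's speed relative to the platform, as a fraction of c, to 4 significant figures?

u' ≈ 0.9168c

Inverse velocity addition: u' = (u − v)/(1 − uv/c²)
= (0.9825 − 0.662)/(1 − 0.9825×0.662) = 0.3205/0.349585 = 0.9168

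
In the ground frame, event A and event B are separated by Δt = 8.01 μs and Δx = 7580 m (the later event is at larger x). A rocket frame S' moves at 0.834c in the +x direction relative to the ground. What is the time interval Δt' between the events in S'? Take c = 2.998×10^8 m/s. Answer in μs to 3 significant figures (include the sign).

Δt' ≈ -23.7 μs

γ = 1/√(1 − 0.834²) = 1.8124
Δt' = γ(Δt − vΔx/c²) = 1.8124 × (8.01 μs − 0.834×7580 m / (2.998×10^8 m/s))
= 1.8124 × (-13.076 μs) = -23.7 μs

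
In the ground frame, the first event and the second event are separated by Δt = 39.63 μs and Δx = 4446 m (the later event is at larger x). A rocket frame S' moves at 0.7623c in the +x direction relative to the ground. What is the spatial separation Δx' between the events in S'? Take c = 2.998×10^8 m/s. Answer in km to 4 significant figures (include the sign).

Δx' ≈ -7.124 km

γ = 1/√(1 − 0.7623²) = 1.54506
Δx' = γ(Δx − vΔt) = 1.54506 × (4446 m − 0.7623×(2.998×10^8 m/s)×39.63×10^-6 s)
= 1.54506 × (-4610.94 m) = -7.124 km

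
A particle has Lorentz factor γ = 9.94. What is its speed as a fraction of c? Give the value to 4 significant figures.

β = √(1 − 1/γ²) = √(1 − 1/9.94²) = √(0.989879) = 0.9949

β ≈ 0.9949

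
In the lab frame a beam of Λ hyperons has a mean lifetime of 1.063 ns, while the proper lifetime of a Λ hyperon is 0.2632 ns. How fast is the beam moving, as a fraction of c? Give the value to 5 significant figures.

γ = Δt/τ₀ = 1.063/0.2632 = 4.038754
β = √(1 − 1/γ²) = √(1 − 1/4.038754²) = 0.96886

β ≈ 0.96886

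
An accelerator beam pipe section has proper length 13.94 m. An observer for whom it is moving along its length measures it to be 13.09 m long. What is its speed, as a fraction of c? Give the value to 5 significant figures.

β ≈ 0.34385

γ = L₀/L = 13.94/13.09 = 1.064935
β = √(1 − 1/γ²) = 0.34385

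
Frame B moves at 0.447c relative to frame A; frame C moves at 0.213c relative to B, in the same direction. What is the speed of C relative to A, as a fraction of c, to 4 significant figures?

u ≈ 0.6026c

Compose boost 2: (0.213 + 0.447)/(1 + 0.213×0.447) = 0.6600/1.09521 = 0.6026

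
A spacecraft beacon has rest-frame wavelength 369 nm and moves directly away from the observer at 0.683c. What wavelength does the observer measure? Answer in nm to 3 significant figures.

Relativistic Doppler: λ_obs = λ_src √((1+β)/(1−β))
= 369 × √(1.6830/0.31700) = 369 × 2.3042 = 850 nm

λ_obs ≈ 850 nm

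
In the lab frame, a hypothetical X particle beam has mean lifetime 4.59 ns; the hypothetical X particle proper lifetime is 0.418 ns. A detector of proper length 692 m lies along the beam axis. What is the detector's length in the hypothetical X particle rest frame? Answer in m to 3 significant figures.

L ≈ 63.0 m

Time dilation ⇒ γ = Δt/τ₀ = 4.59/0.418 = 10.981
Length contraction: L = L₀/γ = 692/10.981 = 63.0 m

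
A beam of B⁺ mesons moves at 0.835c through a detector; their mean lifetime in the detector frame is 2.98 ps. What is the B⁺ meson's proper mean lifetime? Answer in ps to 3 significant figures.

γ = 1/√(1 − 0.835²) = 1.8174
Proper time: τ₀ = Δt/γ = 2.98/1.8174 = 1.64 ps

τ₀ ≈ 1.64 ps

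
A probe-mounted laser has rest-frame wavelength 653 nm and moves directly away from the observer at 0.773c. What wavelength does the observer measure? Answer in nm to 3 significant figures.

Relativistic Doppler: λ_obs = λ_src √((1+β)/(1−β))
= 653 × √(1.7730/0.22700) = 653 × 2.7947 = 1820 nm

λ_obs ≈ 1820 nm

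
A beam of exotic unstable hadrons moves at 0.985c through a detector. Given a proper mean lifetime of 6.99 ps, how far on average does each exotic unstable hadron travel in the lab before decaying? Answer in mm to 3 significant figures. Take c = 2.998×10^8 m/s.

γ = 1/√(1 − 0.985²) = 5.7953
Dilated lifetime: Δt = γτ₀ = 5.7953 × 6.99 ps = 40.509 ps
d = vΔt = 0.985c × 40.509 ps = 2.9530×10^8 m/s × 4.0509×10^-11 s = 12.0 mm

d ≈ 12.0 mm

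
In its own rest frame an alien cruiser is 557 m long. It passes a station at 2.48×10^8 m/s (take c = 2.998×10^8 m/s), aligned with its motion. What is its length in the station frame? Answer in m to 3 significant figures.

L ≈ 313 m

β = v/c = 2.48×10^8 / 2.998×10^8 = 0.82722
γ = 1/√(1 − 0.82722²) = 1.7797
Length contraction: L = L₀/γ = 557/1.7797 = 313 m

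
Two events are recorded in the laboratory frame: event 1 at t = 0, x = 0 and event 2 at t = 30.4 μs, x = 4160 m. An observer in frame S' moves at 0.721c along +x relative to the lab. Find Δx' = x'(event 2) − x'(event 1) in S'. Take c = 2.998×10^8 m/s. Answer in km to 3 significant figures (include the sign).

Δx' ≈ -3.48 km

γ = 1/√(1 − 0.721²) = 1.4431
Δx' = γ(Δx − vΔt) = 1.4431 × (4160 m − 0.721×(2.998×10^8 m/s)×30.4×10^-6 s)
= 1.4431 × (-2411.1 m) = -3.48 km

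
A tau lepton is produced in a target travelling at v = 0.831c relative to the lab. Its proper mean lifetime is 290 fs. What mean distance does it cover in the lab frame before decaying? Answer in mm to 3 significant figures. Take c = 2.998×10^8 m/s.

γ = 1/√(1 − 0.831²) = 1.7977
Dilated lifetime: Δt = γτ₀ = 1.7977 × 290 fs = 521.33 fs
d = vΔt = 0.831c × 521.33 fs = 2.4913×10^8 m/s × 5.2133×10^-13 s = 0.130 mm

d ≈ 0.130 mm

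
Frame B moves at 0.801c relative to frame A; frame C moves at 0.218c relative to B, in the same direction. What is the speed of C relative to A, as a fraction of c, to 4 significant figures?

u ≈ 0.8675c

Compose boost 2: (0.218 + 0.801)/(1 + 0.218×0.801) = 1.019/1.17462 = 0.8675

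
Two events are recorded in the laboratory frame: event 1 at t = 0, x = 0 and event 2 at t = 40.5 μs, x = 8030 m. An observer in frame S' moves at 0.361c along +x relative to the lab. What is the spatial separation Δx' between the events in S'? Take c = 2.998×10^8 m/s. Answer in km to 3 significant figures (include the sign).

Δx' ≈ 3.91 km

γ = 1/√(1 − 0.361²) = 1.0723
Δx' = γ(Δx − vΔt) = 1.0723 × (8030 m − 0.361×(2.998×10^8 m/s)×40.5×10^-6 s)
= 1.0723 × (3646.8 m) = 3.91 km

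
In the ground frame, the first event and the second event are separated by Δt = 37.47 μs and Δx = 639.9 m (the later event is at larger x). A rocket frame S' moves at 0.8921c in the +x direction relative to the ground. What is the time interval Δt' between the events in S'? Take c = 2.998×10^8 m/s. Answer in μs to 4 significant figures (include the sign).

Δt' ≈ 78.71 μs

γ = 1/√(1 − 0.8921²) = 2.21318
Δt' = γ(Δt − vΔx/c²) = 2.21318 × (37.47 μs − 0.8921×639.9 m / (2.998×10^8 m/s))
= 2.21318 × (35.5659 μs) = 78.71 μs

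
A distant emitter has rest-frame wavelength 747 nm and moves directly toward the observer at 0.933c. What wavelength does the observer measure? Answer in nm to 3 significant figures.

λ_obs ≈ 139 nm

Relativistic Doppler: λ_obs = λ_src √((1−β)/(1+β))
= 747 × √(0.067000/1.9330) = 747 × 0.18618 = 139 nm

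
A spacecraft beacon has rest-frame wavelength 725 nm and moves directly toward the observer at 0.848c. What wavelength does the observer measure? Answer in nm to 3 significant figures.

Relativistic Doppler: λ_obs = λ_src √((1−β)/(1+β))
= 725 × √(0.15200/1.8480) = 725 × 0.28679 = 208 nm

λ_obs ≈ 208 nm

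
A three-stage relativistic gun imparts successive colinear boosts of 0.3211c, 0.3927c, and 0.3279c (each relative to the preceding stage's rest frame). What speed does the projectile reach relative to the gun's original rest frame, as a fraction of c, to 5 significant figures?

u ≈ 0.79627c

Compose boost 2: (0.3927 + 0.3211)/(1 + 0.3927×0.3211) = 0.71380/1.126096 = 0.6338714
Compose boost 3: (0.3279 + 0.6338714)/(1 + 0.3279×0.6338714) = 0.9617714/1.207846 = 0.79627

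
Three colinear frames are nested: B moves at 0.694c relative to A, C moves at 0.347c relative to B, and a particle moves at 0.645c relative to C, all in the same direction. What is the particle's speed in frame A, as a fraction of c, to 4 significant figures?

u ≈ 0.9629c

Compose boost 2: (0.347 + 0.694)/(1 + 0.347×0.694) = 1.041/1.24082 = 0.838963
Compose boost 3: (0.645 + 0.838963)/(1 + 0.645×0.838963) = 1.48396/1.54113 = 0.9629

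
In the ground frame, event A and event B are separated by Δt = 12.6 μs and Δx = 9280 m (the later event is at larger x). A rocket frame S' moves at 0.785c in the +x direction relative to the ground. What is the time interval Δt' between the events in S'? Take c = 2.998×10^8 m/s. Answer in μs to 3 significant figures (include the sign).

γ = 1/√(1 − 0.785²) = 1.6142
Δt' = γ(Δt − vΔx/c²) = 1.6142 × (12.6 μs − 0.785×9280 m / (2.998×10^8 m/s))
= 1.6142 × (-11.699 μs) = -18.9 μs

Δt' ≈ -18.9 μs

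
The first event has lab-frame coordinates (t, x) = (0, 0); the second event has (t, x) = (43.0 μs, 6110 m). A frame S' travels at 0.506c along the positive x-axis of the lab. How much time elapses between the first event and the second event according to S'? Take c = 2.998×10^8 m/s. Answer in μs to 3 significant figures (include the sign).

γ = 1/√(1 − 0.506²) = 1.1594
Δt' = γ(Δt − vΔx/c²) = 1.1594 × (43.0 μs − 0.506×6110 m / (2.998×10^8 m/s))
= 1.1594 × (32.688 μs) = 37.9 μs

Δt' ≈ 37.9 μs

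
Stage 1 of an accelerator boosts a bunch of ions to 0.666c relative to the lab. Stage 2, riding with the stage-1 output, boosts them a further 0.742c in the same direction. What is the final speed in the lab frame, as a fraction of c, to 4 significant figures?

Compose boost 2: (0.742 + 0.666)/(1 + 0.742×0.666) = 1.408/1.49417 = 0.9423

u ≈ 0.9423c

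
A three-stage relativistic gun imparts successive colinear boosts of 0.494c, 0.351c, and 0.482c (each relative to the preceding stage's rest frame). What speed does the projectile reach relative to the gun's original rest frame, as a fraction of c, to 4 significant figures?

u ≈ 0.8924c

Compose boost 2: (0.351 + 0.494)/(1 + 0.351×0.494) = 0.8450/1.17339 = 0.720133
Compose boost 3: (0.482 + 0.720133)/(1 + 0.482×0.720133) = 1.20213/1.34710 = 0.8924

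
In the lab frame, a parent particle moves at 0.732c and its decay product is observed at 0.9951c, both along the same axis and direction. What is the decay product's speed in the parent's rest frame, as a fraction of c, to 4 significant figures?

u' ≈ 0.9688c

Inverse velocity addition: u' = (u − v)/(1 − uv/c²)
= (0.9951 − 0.732)/(1 − 0.9951×0.732) = 0.2631/0.271587 = 0.9688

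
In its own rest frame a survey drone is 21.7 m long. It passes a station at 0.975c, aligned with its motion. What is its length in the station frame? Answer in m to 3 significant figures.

L ≈ 4.82 m

γ = 1/√(1 − 0.975²) = 4.5004
Length contraction: L = L₀/γ = 21.7/4.5004 = 4.82 m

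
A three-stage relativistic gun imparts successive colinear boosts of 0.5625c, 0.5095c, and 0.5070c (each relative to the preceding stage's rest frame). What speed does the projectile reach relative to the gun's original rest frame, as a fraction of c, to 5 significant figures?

u ≈ 0.94219c

Compose boost 2: (0.5095 + 0.5625)/(1 + 0.5095×0.5625) = 1.0720/1.286594 = 0.8332078
Compose boost 3: (0.5070 + 0.8332078)/(1 + 0.5070×0.8332078) = 1.340208/1.422436 = 0.94219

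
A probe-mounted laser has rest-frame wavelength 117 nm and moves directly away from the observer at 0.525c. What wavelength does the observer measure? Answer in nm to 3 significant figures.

Relativistic Doppler: λ_obs = λ_src √((1+β)/(1−β))
= 117 × √(1.5250/0.47500) = 117 × 1.7918 = 210 nm

λ_obs ≈ 210 nm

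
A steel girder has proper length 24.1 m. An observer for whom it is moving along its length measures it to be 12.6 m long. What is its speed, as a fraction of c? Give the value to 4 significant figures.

β ≈ 0.8524

γ = L₀/L = 24.1/12.6 = 1.91270
β = √(1 − 1/γ²) = 0.8524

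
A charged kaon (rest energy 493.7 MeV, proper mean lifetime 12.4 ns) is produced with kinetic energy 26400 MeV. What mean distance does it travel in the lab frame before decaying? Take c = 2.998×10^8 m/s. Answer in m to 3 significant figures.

d ≈ 202 m

γ = 1 + K/(m₀c²) = 1 + 26400/493.7 = 54.474
β = √(1 − 1/γ²) = 0.99983
Dilated lifetime: γτ₀ = 54.474 × 12.4 ns = 675.47 ns
d = βc·γτ₀ = 0.99983 × (2.998×10^8 m/s) × 6.7547×10^-7 s = 202 m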